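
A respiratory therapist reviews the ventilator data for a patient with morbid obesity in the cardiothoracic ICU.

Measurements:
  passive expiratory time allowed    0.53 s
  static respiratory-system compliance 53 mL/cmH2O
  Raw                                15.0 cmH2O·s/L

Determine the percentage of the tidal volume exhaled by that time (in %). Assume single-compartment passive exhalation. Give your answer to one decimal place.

τ = R × C = 15.0 × 53 mL/cmH2O = 15.0 × 0.053 L/cmH2O = 0.795 s.
Passive exhalation: V(t)/V₀ = e^(−t/τ) = e^(−0.53/0.795) = 0.5134.
Fraction exhaled = 1 − 0.5134 = 0.4866 → 48.66%.

48.7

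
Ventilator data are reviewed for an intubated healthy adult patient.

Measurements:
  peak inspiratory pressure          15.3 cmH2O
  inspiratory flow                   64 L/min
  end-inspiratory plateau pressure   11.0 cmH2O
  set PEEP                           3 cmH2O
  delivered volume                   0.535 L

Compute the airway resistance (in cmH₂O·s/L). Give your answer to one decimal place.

4.0

Flow: 64 L/min ÷ 60 = 1.0667 L/s.
Raw = (PIP − Pplat) / flow = (15.3 − 11.0) / 1.0667 = 4.3 / 1.0667 = 4.031 cmH2O·s/L.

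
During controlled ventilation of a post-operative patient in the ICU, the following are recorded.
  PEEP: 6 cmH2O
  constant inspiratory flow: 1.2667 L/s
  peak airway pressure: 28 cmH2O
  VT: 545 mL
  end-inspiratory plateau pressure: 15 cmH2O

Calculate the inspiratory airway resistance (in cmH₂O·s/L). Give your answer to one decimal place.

10.3

Raw = (PIP − Pplat) / flow = (28 − 15) / 1.2667 = 13.0 / 1.2667 = 10.263 cmH2O·s/L.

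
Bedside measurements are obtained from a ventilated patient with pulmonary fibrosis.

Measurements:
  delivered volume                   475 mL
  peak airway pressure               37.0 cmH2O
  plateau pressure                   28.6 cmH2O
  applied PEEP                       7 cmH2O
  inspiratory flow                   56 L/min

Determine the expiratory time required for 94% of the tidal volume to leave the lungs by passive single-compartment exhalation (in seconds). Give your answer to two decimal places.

0.56

Flow: 56 L/min ÷ 60 = 0.9333 L/s.
R = (PIP − Pplat)/V̇ = (37.0 − 28.6) / 0.9333 = 8.4/0.9333 = 9.0 cmH2O·s/L.
C = Vt/(Pplat − PEEP) = 475.0 / (28.6 − 7) = 475.0/21.6 = 21.991 mL/cmH2O.
τ = R × C = 9.0 × 0.02199 L/cmH2O = 0.1979 s.
t = −τ·ln(1 − 0.94) = −0.1979·ln(0.06) = 0.5568 s.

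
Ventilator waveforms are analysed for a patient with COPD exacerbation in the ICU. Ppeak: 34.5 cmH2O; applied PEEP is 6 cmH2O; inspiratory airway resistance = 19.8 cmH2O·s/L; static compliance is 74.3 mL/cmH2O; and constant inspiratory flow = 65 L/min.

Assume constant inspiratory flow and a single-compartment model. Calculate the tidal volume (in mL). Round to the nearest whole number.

Flow: 65 L/min ÷ 60 = 1.0833 L/s.
Equation of motion (constant flow): PIP = Vt/C + R·V̇ + PEEP.
Vt/C = PIP − R·V̇ − PEEP = 34.5 − 21.449 − 6 = 7.051 cmH2O.
Vt = C × 7.051 = 74.3 × 7.051 = 523.89 mL.

524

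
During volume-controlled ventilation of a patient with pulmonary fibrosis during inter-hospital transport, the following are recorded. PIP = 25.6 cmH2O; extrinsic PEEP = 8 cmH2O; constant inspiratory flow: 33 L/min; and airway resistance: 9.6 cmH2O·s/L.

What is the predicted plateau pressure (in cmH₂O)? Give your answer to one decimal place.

20.3

Flow: 33 L/min ÷ 60 = 0.55 L/s.
Pplat = PIP − Raw × flow = 25.6 − 9.6 × 0.55 = 25.6 − 5.28 = 20.32 cmH2O.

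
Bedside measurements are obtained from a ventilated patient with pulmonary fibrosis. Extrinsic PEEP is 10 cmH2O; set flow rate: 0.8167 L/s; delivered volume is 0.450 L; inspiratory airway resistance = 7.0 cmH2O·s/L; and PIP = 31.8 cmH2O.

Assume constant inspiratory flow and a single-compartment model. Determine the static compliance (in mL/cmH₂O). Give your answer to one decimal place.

Equation of motion (constant flow): PIP = Vt/C + R·V̇ + PEEP.
Vt/C = PIP − R·V̇ − PEEP = 31.8 − 7.0×0.8167 − 10 = 31.8 − 5.717 − 10 = 16.083 cmH2O.
C = Vt / 16.083 = 450 / 16.083 = 27.98 mL/cmH2O.

28.0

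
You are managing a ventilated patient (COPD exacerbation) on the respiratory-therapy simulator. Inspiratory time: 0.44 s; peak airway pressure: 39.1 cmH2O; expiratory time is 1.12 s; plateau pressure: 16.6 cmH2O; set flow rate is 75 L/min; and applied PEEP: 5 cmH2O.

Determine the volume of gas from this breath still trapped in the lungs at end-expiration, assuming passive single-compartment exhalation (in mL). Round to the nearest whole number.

148

Flow: 75 L/min ÷ 60 = 1.25 L/s.
Vt = flow × Ti = 1.25 L/s × 0.44 s × 1000 mL/L = 550.0 mL.
R = (PIP − Pplat)/V̇ = (39.1 − 16.6) / 1.25 = 22.5/1.25 = 18.0 cmH2O·s/L.
C = Vt/(Pplat − PEEP) = 550.0 / (16.6 − 5) = 550.0/11.6 = 47.414 mL/cmH2O.
τ = R × C = 18.0 × 0.04741 L/cmH2O = 0.8534 s.
Fraction remaining = e^(−Te/τ) = e^(−1.12/0.8534) = 0.2692.
Trapped volume = 550.0 × 0.2692 = 148.06 mL.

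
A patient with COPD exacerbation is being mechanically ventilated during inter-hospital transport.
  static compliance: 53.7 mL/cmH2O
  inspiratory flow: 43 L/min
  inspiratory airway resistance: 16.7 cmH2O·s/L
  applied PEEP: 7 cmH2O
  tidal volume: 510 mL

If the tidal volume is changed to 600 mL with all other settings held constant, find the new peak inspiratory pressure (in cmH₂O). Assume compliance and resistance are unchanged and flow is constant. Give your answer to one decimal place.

Flow: 43 L/min ÷ 60 = 0.7167 L/s.
PIP = Vt/C + R·V̇ + PEEP (constant-flow equation of motion).
Only the elastic term changes: ΔPIP = ΔVt / C = (600 − 510) / 53.7 = 1.676 cmH2O.
Original PIP = 510/53.7 + 16.7×0.7167 + 7 = 28.466 cmH2O; new PIP = 28.466 + (1.676) = 30.142 cmH2O.

30.1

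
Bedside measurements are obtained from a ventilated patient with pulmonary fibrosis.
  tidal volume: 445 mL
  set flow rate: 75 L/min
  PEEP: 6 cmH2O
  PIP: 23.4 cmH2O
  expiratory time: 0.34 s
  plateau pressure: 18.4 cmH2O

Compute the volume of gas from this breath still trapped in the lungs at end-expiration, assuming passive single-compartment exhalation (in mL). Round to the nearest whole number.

Flow: 75 L/min ÷ 60 = 1.25 L/s.
R = (PIP − Pplat)/V̇ = (23.4 − 18.4) / 1.25 = 5.0/1.25 = 4.0 cmH2O·s/L.
C = Vt/(Pplat − PEEP) = 445.0 / (18.4 − 6) = 445.0/12.4 = 35.887 mL/cmH2O.
τ = R × C = 4.0 × 0.03589 L/cmH2O = 0.1436 s.
Fraction remaining = e^(−Te/τ) = e^(−0.34/0.1436) = 0.0937.
Trapped volume = 445.0 × 0.0937 = 41.697 mL.

42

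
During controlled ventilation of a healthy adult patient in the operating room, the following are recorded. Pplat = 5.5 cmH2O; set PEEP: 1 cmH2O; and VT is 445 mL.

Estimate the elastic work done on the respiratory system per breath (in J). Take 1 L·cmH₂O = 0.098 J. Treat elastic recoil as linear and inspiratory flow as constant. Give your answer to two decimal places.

Elastic work ≈ ½ × (Pplat − PEEP) × Vt = 0.5 × (5.5 − 1) × 0.445 L = 0.5 × 4.5 × 0.445 = 1.001 L·cmH2O.
× 0.098 J/(L·cmH2O) → 0.0981 J.

0.10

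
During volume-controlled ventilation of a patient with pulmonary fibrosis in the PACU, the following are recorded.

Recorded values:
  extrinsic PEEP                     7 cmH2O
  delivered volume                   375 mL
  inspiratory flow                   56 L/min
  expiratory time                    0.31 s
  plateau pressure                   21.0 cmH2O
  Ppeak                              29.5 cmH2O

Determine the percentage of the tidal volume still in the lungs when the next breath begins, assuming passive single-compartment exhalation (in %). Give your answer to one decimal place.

28.1

Flow: 56 L/min ÷ 60 = 0.9333 L/s.
R = (PIP − Pplat)/V̇ = (29.5 − 21.0) / 0.9333 = 8.5/0.9333 = 9.107 cmH2O·s/L.
C = Vt/(Pplat − PEEP) = 375.0 / (21.0 − 7) = 375.0/14.0 = 26.786 mL/cmH2O.
τ = R × C = 9.107 × 0.02679 L/cmH2O = 0.244 s.
Fraction remaining at end-expiration = e^(−Te/τ) = e^(−0.31/0.244) = 0.2807 → 28.07%.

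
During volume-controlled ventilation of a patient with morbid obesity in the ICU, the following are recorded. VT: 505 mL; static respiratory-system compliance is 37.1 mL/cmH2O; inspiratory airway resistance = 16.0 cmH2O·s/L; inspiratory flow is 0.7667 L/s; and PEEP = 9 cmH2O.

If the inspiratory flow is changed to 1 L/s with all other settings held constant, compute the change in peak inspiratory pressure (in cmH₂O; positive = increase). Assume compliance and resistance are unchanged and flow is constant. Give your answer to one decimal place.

PIP = Vt/C + R·V̇ + PEEP (constant-flow equation of motion).
Only the resistive term changes: ΔPIP = R × ΔV̇ = 16.0 × (1 − 0.7667) = 16.0 × 0.2333 = 3.733 cmH2O.

3.7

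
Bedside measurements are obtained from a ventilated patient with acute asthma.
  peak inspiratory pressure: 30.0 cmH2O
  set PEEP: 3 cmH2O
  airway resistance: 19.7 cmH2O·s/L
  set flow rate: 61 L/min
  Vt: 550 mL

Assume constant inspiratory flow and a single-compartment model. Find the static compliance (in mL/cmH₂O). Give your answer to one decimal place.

78.9

Flow: 61 L/min ÷ 60 = 1.0167 L/s.
Equation of motion (constant flow): PIP = Vt/C + R·V̇ + PEEP.
Vt/C = PIP − R·V̇ − PEEP = 30.0 − 19.7×1.0167 − 3 = 30.0 − 20.029 − 3 = 6.971 cmH2O.
C = Vt / 6.971 = 550 / 6.971 = 78.898 mL/cmH2O.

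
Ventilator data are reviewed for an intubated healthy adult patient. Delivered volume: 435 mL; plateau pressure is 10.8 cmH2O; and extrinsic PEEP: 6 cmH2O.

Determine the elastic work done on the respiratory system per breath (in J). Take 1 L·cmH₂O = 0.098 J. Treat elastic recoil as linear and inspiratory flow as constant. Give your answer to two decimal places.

Elastic work ≈ ½ × (Pplat − PEEP) × Vt = 0.5 × (10.8 − 6) × 0.435 L = 0.5 × 4.8 × 0.435 = 1.044 L·cmH2O.
× 0.098 J/(L·cmH2O) → 0.1023 J.

0.10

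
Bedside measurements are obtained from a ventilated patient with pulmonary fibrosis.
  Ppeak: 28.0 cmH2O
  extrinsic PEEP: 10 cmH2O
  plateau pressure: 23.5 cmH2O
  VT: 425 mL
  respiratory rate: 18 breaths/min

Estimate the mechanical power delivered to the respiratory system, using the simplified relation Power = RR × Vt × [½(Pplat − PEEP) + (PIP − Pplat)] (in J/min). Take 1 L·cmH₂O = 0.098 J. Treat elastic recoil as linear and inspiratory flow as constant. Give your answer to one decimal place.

8.4

Per-breath work = Vt × [½(Pplat−PEEP) + (PIP−Pplat)] = 0.425 × [0.5×13.5 + 4.5] = 0.425 × 11.25 = 4.781 L·cmH2O.
Power = 18 × 4.781 = 86.058 L·cmH2O/min.
× 0.098 J/(L·cmH2O) → 8.434 J/min.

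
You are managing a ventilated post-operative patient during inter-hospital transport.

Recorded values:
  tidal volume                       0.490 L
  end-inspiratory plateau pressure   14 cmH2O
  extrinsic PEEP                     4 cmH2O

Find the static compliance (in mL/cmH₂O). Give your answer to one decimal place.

Cstat = Vt / (Pplat − PEEP) = 490 / (14 − 4) = 490 / 10.0 = 49.0 mL/cmH2O.

49.0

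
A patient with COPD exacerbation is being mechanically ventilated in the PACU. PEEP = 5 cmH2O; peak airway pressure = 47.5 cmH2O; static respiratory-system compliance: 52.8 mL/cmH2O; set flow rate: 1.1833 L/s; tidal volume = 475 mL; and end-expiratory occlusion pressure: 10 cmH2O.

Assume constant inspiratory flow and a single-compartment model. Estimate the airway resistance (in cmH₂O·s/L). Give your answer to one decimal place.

24.1

Total PEEP = 10 cmH2O (set 5 + intrinsic 5); this is the baseline alveolar pressure.
Equation of motion (constant flow): PIP = Vt/C + R·V̇ + PEEP.
R·V̇ = PIP − Vt/C − PEEP = 47.5 − 475/52.8 − 10 = 47.5 − 8.996 − 10 = 28.504 cmH2O.
R = 28.504 / 1.1833 = 24.089 cmH2O·s/L.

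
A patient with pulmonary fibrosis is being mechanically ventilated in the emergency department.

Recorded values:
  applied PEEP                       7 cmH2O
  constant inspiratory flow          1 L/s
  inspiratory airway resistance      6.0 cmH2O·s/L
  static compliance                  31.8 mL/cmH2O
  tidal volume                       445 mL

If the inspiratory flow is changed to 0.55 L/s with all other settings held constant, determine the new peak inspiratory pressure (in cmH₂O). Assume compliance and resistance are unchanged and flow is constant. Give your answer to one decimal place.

24.3

PIP = Vt/C + R·V̇ + PEEP (constant-flow equation of motion).
Only the resistive term changes: ΔPIP = R × ΔV̇ = 6.0 × (0.55 − 1) = 6.0 × -0.45 = -2.7 cmH2O.
Original PIP = 445/31.8 + 6.0×1 + 7 = 26.994 cmH2O; new PIP = 26.994 + (-2.7) = 24.294 cmH2O.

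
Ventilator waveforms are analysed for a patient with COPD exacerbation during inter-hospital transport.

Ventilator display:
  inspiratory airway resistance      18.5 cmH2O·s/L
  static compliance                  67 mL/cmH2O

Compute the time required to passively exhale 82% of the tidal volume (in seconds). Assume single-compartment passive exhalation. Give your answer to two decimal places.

τ = R × C = 18.5 × 67 mL/cmH2O = 18.5 × 0.067 L/cmH2O = 1.24 s.
Exhaled fraction f = 1 − e^(−t/τ) → t = −τ·ln(1 − f) = −1.24·ln(0.18) = 2.126 s.

2.13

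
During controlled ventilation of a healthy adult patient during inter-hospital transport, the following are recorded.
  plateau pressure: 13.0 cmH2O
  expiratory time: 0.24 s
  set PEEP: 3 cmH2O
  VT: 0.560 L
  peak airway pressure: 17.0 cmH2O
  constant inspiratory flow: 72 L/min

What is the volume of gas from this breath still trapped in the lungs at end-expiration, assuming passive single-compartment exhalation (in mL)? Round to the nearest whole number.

Flow: 72 L/min ÷ 60 = 1.2 L/s.
R = (PIP − Pplat)/V̇ = (17.0 − 13.0) / 1.2 = 4.0/1.2 = 3.333 cmH2O·s/L.
C = Vt/(Pplat − PEEP) = 560.0 / (13.0 − 3) = 560.0/10.0 = 56.0 mL/cmH2O.
τ = R × C = 3.333 × 0.056 L/cmH2O = 0.1866 s.
Fraction remaining = e^(−Te/τ) = e^(−0.24/0.1866) = 0.2763.
Trapped volume = 560.0 × 0.2763 = 154.73 mL.

155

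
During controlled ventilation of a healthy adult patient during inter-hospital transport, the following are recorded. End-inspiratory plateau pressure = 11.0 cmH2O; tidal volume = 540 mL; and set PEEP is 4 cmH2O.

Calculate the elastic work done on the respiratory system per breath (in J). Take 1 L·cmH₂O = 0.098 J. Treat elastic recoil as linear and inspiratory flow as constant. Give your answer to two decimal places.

Elastic work ≈ ½ × (Pplat − PEEP) × Vt = 0.5 × (11.0 − 4) × 0.540 L = 0.5 × 7.0 × 0.540 = 1.89 L·cmH2O.
× 0.098 J/(L·cmH2O) → 0.1852 J.

0.19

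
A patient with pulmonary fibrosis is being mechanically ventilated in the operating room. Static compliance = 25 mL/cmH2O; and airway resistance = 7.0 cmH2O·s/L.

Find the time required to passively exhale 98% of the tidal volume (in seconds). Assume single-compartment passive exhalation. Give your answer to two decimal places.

0.68

τ = R × C = 7.0 × 25 mL/cmH2O = 7.0 × 0.025 L/cmH2O = 0.175 s.
Exhaled fraction f = 1 − e^(−t/τ) → t = −τ·ln(1 − f) = −0.175·ln(0.02) = 0.6846 s.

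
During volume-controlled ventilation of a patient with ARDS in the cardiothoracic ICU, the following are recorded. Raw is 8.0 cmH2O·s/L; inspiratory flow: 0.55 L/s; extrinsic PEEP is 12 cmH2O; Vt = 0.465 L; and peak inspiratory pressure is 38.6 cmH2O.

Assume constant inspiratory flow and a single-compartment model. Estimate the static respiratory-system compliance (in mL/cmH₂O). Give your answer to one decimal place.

20.9

Equation of motion (constant flow): PIP = Vt/C + R·V̇ + PEEP.
Vt/C = PIP − R·V̇ − PEEP = 38.6 − 8.0×0.55 − 12 = 38.6 − 4.4 − 12 = 22.2 cmH2O.
C = Vt / 22.2 = 465 / 22.2 = 20.946 mL/cmH2O.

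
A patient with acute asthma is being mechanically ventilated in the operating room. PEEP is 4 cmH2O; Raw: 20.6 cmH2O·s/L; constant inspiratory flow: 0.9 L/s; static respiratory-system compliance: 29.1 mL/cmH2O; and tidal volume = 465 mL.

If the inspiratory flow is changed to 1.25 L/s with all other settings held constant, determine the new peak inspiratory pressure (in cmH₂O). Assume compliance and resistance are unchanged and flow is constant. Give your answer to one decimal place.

PIP = Vt/C + R·V̇ + PEEP (constant-flow equation of motion).
Only the resistive term changes: ΔPIP = R × ΔV̇ = 20.6 × (1.25 − 0.9) = 20.6 × 0.35 = 7.21 cmH2O.
Original PIP = 465/29.1 + 20.6×0.9 + 4 = 38.519 cmH2O; new PIP = 38.519 + (7.21) = 45.729 cmH2O.

45.7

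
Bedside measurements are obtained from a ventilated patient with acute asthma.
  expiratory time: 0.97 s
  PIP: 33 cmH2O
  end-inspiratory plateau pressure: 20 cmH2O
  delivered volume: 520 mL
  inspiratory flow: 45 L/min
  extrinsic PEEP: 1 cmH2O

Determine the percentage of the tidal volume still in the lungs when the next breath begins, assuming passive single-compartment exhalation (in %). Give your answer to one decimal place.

12.9

Flow: 45 L/min ÷ 60 = 0.75 L/s.
R = (PIP − Pplat)/V̇ = (33 − 20) / 0.75 = 13.0/0.75 = 17.333 cmH2O·s/L.
C = Vt/(Pplat − PEEP) = 520.0 / (20 − 1) = 520.0/19.0 = 27.368 mL/cmH2O.
τ = R × C = 17.333 × 0.02737 L/cmH2O = 0.4744 s.
Fraction remaining at end-expiration = e^(−Te/τ) = e^(−0.97/0.4744) = 0.1294 → 12.94%.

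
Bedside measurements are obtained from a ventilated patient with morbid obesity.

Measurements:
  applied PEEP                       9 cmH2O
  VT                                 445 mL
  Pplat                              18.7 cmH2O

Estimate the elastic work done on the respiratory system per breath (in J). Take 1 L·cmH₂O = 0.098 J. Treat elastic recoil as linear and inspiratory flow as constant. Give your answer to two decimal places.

0.21

Elastic work ≈ ½ × (Pplat − PEEP) × Vt = 0.5 × (18.7 − 9) × 0.445 L = 0.5 × 9.7 × 0.445 = 2.158 L·cmH2O.
× 0.098 J/(L·cmH2O) → 0.2115 J.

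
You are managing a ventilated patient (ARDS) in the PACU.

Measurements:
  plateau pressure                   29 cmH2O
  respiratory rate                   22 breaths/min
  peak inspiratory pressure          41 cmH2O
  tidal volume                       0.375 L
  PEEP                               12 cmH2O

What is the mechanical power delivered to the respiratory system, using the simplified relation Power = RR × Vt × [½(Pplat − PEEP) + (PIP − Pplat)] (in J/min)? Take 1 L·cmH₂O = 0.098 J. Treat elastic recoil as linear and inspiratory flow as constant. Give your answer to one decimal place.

Per-breath work = Vt × [½(Pplat−PEEP) + (PIP−Pplat)] = 0.375 × [0.5×17.0 + 12.0] = 0.375 × 20.5 = 7.688 L·cmH2O.
Power = 22 × 7.688 = 169.14 L·cmH2O/min.
× 0.098 J/(L·cmH2O) → 16.576 J/min.

16.6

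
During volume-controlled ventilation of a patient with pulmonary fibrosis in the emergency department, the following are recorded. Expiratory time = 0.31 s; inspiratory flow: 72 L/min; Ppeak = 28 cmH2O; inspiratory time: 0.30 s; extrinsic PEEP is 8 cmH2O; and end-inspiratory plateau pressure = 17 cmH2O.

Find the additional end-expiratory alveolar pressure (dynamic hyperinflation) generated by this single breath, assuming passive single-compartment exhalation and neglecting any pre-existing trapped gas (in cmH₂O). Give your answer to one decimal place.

3.9

Flow: 72 L/min ÷ 60 = 1.2 L/s.
Vt = flow × Ti = 1.2 L/s × 0.30 s × 1000 mL/L = 360.0 mL.
R = (PIP − Pplat)/V̇ = (28 − 17) / 1.2 = 11.0/1.2 = 9.167 cmH2O·s/L.
C = Vt/(Pplat − PEEP) = 360.0 / (17 − 8) = 360.0/9.0 = 40.0 mL/cmH2O.
τ = R × C = 9.167 × 0.04 L/cmH2O = 0.3667 s.
Fraction remaining = e^(−Te/τ) = e^(−0.31/0.3667) = 0.4294; trapped volume = 360.0 × 0.4294 = 154.58 mL.
Additional alveolar pressure from trapping ≈ V_trapped / C = 154.58 / 40.0 = 3.865 cmH2O.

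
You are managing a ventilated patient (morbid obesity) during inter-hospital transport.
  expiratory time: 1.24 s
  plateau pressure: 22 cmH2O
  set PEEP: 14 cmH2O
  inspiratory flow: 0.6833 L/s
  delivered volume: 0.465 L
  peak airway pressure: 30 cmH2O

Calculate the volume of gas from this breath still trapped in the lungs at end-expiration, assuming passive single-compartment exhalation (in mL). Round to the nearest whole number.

R = (PIP − Pplat)/V̇ = (30 − 22) / 0.6833 = 8.0/0.6833 = 11.708 cmH2O·s/L.
C = Vt/(Pplat − PEEP) = 465.0 / (22 − 14) = 465.0/8.0 = 58.125 mL/cmH2O.
τ = R × C = 11.708 × 0.05813 L/cmH2O = 0.6806 s.
Fraction remaining = e^(−Te/τ) = e^(−1.24/0.6806) = 0.1617.
Trapped volume = 465.0 × 0.1617 = 75.191 mL.

75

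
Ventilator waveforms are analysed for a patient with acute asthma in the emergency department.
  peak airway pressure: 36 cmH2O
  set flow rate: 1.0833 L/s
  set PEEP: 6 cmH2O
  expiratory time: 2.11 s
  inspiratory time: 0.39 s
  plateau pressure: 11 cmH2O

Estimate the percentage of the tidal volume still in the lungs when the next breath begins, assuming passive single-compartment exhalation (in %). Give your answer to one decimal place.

Vt = flow × Ti = 1.0833 L/s × 0.39 s × 1000 mL/L = 422.49 mL.
R = (PIP − Pplat)/V̇ = (36 − 11) / 1.0833 = 25.0/1.0833 = 23.078 cmH2O·s/L.
C = Vt/(Pplat − PEEP) = 422.49 / (11 − 6) = 422.49/5.0 = 84.498 mL/cmH2O.
τ = R × C = 23.078 × 0.0845 L/cmH2O = 1.95 s.
Fraction remaining at end-expiration = e^(−Te/τ) = e^(−2.11/1.95) = 0.3389 → 33.89%.

33.9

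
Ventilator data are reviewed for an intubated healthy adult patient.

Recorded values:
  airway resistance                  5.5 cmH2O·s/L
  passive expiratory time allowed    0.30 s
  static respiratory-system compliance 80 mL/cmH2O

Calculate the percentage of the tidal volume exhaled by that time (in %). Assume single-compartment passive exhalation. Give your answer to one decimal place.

49.4

τ = R × C = 5.5 × 80 mL/cmH2O = 5.5 × 0.080 L/cmH2O = 0.44 s.
Passive exhalation: V(t)/V₀ = e^(−t/τ) = e^(−0.30/0.44) = 0.5057.
Fraction exhaled = 1 − 0.5057 = 0.4943 → 49.43%.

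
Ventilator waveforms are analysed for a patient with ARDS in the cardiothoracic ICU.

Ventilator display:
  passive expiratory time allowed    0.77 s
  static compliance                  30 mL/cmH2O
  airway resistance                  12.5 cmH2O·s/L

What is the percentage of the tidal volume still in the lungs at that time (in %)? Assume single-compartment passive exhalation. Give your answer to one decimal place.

τ = R × C = 12.5 × 30 mL/cmH2O = 12.5 × 0.030 L/cmH2O = 0.375 s.
Passive exhalation: V(t)/V₀ = e^(−t/τ) = e^(−0.77/0.375) = 0.1283.
Fraction remaining = 0.1283 → 12.83%.

12.8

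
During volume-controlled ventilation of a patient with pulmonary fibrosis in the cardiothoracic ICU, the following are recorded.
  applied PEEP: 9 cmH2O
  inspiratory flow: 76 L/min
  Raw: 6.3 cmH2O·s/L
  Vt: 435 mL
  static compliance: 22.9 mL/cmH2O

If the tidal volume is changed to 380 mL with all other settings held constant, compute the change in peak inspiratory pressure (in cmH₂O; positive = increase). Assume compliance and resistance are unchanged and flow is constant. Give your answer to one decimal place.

PIP = Vt/C + R·V̇ + PEEP (constant-flow equation of motion).
Only the elastic term changes: ΔPIP = ΔVt / C = (380 − 435) / 22.9 = -2.402 cmH2O.

-2.4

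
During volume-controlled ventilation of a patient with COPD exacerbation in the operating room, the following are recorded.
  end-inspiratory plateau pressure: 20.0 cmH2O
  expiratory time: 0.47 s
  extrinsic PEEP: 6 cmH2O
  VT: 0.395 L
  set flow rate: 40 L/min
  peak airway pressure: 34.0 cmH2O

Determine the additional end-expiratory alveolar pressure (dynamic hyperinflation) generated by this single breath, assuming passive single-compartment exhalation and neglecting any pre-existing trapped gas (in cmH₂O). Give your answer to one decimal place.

6.3

Flow: 40 L/min ÷ 60 = 0.6667 L/s.
R = (PIP − Pplat)/V̇ = (34.0 − 20.0) / 0.6667 = 14.0/0.6667 = 20.999 cmH2O·s/L.
C = Vt/(Pplat − PEEP) = 395.0 / (20.0 − 6) = 395.0/14.0 = 28.214 mL/cmH2O.
τ = R × C = 20.999 × 0.02821 L/cmH2O = 0.5924 s.
Fraction remaining = e^(−Te/τ) = e^(−0.47/0.5924) = 0.4523; trapped volume = 395.0 × 0.4523 = 178.66 mL.
Additional alveolar pressure from trapping ≈ V_trapped / C = 178.66 / 28.214 = 6.332 cmH2O.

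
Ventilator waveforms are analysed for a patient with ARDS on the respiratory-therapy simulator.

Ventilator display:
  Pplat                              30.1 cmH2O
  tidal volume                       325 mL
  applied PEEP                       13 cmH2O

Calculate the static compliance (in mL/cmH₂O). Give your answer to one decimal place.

Cstat = Vt / (Pplat − PEEP) = 325 / (30.1 − 13) = 325 / 17.1 = 19.006 mL/cmH2O.

19.0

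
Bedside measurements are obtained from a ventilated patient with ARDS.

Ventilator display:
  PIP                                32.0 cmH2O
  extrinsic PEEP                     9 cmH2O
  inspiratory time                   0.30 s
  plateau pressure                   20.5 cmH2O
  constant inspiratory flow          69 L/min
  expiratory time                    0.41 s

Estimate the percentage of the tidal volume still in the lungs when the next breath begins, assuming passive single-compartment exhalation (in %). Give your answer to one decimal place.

Flow: 69 L/min ÷ 60 = 1.15 L/s.
Vt = flow × Ti = 1.15 L/s × 0.30 s × 1000 mL/L = 345.0 mL.
R = (PIP − Pplat)/V̇ = (32.0 − 20.5) / 1.15 = 11.5/1.15 = 10.0 cmH2O·s/L.
C = Vt/(Pplat − PEEP) = 345.0 / (20.5 − 9) = 345.0/11.5 = 30.0 mL/cmH2O.
τ = R × C = 10.0 × 0.03 L/cmH2O = 0.3 s.
Fraction remaining at end-expiration = e^(−Te/τ) = e^(−0.41/0.3) = 0.255 → 25.5%.

25.5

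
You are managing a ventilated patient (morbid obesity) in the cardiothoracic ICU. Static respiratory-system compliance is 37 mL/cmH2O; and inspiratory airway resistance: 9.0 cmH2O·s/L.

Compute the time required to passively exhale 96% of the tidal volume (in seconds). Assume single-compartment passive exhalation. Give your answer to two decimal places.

τ = R × C = 9.0 × 37 mL/cmH2O = 9.0 × 0.037 L/cmH2O = 0.333 s.
Exhaled fraction f = 1 − e^(−t/τ) → t = −τ·ln(1 − f) = −0.333·ln(0.04) = 1.072 s.

1.07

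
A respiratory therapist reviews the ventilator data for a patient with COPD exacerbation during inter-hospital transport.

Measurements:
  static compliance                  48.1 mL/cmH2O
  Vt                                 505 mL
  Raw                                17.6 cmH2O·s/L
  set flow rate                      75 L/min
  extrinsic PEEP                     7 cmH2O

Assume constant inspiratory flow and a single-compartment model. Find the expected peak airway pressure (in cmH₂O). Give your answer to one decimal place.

Flow: 75 L/min ÷ 60 = 1.25 L/s.
Equation of motion (constant flow): PIP = Vt/C + R·V̇ + PEEP.
PIP = 505/48.1 + 17.6×1.25 + 7 = 10.499 + 22.0 + 7 = 39.499 cmH2O.

39.5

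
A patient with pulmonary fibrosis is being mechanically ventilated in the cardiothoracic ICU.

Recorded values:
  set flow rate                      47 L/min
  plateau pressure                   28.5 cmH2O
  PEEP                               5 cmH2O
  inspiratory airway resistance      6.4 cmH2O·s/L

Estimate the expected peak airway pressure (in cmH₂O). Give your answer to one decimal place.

33.5

Flow: 47 L/min ÷ 60 = 0.7833 L/s.
PIP = Pplat + Raw × flow = 28.5 + 6.4 × 0.7833 = 28.5 + 5.013 = 33.513 cmH2O.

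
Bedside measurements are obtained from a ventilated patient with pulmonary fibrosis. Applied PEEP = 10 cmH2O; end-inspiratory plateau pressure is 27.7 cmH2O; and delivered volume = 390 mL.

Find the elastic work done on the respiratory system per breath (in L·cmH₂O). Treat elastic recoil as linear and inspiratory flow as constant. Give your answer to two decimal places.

Elastic work ≈ ½ × (Pplat − PEEP) × Vt = 0.5 × (27.7 − 10) × 0.390 L = 0.5 × 17.7 × 0.390 = 3.452 L·cmH2O.

3.45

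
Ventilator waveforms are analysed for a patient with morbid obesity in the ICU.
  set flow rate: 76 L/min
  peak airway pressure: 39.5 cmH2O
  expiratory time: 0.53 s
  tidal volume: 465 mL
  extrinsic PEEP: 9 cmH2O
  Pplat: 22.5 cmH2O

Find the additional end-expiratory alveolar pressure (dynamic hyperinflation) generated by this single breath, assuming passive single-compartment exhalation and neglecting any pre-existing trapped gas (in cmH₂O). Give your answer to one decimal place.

Flow: 76 L/min ÷ 60 = 1.2667 L/s.
R = (PIP − Pplat)/V̇ = (39.5 − 22.5) / 1.2667 = 17.0/1.2667 = 13.421 cmH2O·s/L.
C = Vt/(Pplat − PEEP) = 465.0 / (22.5 − 9) = 465.0/13.5 = 34.444 mL/cmH2O.
τ = R × C = 13.421 × 0.03444 L/cmH2O = 0.4622 s.
Fraction remaining = e^(−Te/τ) = e^(−0.53/0.4622) = 0.3177; trapped volume = 465.0 × 0.3177 = 147.73 mL.
Additional alveolar pressure from trapping ≈ V_trapped / C = 147.73 / 34.444 = 4.289 cmH2O.

4.3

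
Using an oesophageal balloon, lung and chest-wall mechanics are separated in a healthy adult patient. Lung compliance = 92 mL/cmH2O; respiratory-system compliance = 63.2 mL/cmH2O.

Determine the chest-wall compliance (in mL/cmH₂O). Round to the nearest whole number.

202

1/Ccw = 1/Crs − 1/CL.
1/Ccw = 1/63.2 − 1/92 = 0.004953.
Ccw = 201.9 mL/cmH2O.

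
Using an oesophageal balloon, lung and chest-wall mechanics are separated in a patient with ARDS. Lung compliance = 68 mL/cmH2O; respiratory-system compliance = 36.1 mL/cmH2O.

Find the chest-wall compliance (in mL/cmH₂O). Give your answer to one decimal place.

77.0

1/Ccw = 1/Crs − 1/CL.
1/Ccw = 1/36.1 − 1/68 = 0.01299.
Ccw = 76.982 mL/cmH2O.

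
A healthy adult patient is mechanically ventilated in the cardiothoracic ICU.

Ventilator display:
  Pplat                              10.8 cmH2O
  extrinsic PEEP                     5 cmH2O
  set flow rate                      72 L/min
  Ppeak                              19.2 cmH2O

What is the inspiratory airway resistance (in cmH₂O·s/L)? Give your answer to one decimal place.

7.0

Flow: 72 L/min ÷ 60 = 1.2 L/s.
Raw = (PIP − Pplat) / flow = (19.2 − 10.8) / 1.2 = 8.4 / 1.2 = 7.0 cmH2O·s/L.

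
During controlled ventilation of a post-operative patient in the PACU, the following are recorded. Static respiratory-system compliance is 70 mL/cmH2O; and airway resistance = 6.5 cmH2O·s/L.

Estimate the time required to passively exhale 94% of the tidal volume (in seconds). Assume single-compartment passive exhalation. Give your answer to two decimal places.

τ = R × C = 6.5 × 70 mL/cmH2O = 6.5 × 0.070 L/cmH2O = 0.455 s.
Exhaled fraction f = 1 − e^(−t/τ) → t = −τ·ln(1 − f) = −0.455·ln(0.06) = 1.28 s.

1.28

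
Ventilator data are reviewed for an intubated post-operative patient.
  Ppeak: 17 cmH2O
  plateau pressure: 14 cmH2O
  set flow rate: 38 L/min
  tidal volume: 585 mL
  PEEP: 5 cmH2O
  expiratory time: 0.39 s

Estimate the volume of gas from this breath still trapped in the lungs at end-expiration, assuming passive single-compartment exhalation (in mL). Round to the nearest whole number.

Flow: 38 L/min ÷ 60 = 0.6333 L/s.
R = (PIP − Pplat)/V̇ = (17 − 14) / 0.6333 = 3.0/0.6333 = 4.737 cmH2O·s/L.
C = Vt/(Pplat − PEEP) = 585.0 / (14 − 5) = 585.0/9.0 = 65.0 mL/cmH2O.
τ = R × C = 4.737 × 0.065 L/cmH2O = 0.3079 s.
Fraction remaining = e^(−Te/τ) = e^(−0.39/0.3079) = 0.2818.
Trapped volume = 585.0 × 0.2818 = 164.85 mL.

165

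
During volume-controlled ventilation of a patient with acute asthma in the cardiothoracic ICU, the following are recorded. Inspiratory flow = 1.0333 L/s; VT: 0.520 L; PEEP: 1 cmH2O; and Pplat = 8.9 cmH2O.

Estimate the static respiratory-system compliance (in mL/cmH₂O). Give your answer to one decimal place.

65.8

Cstat = Vt / (Pplat − PEEP) = 520 / (8.9 − 1) = 520 / 7.9 = 65.823 mL/cmH2O.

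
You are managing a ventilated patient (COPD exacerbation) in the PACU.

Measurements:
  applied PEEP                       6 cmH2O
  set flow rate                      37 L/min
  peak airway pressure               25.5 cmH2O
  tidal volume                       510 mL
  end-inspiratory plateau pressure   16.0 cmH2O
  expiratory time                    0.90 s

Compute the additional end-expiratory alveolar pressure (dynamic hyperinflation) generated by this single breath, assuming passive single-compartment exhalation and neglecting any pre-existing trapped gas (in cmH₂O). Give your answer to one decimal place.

Flow: 37 L/min ÷ 60 = 0.6167 L/s.
R = (PIP − Pplat)/V̇ = (25.5 − 16.0) / 0.6167 = 9.5/0.6167 = 15.405 cmH2O·s/L.
C = Vt/(Pplat − PEEP) = 510.0 / (16.0 − 6) = 510.0/10.0 = 51.0 mL/cmH2O.
τ = R × C = 15.405 × 0.051 L/cmH2O = 0.7857 s.
Fraction remaining = e^(−Te/τ) = e^(−0.90/0.7857) = 0.3181; trapped volume = 510.0 × 0.3181 = 162.23 mL.
Additional alveolar pressure from trapping ≈ V_trapped / C = 162.23 / 51.0 = 3.181 cmH2O.

3.2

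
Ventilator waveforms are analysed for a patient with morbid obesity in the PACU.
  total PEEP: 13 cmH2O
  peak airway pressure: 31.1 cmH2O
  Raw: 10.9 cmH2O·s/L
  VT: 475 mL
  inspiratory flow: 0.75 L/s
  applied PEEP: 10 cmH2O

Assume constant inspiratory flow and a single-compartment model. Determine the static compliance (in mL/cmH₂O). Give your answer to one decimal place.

47.9

Total PEEP = 13 cmH2O (set 10 + intrinsic 3); this is the baseline alveolar pressure.
Equation of motion (constant flow): PIP = Vt/C + R·V̇ + PEEP.
Vt/C = PIP − R·V̇ − PEEP = 31.1 − 10.9×0.75 − 13 = 31.1 − 8.175 − 13 = 9.925 cmH2O.
C = Vt / 9.925 = 475 / 9.925 = 47.859 mL/cmH2O.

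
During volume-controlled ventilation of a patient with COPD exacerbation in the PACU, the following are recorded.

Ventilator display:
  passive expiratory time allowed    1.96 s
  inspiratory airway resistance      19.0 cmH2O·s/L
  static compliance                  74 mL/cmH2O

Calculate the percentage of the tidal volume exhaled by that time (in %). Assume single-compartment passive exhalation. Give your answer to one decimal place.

τ = R × C = 19.0 × 74 mL/cmH2O = 19.0 × 0.074 L/cmH2O = 1.406 s.
Passive exhalation: V(t)/V₀ = e^(−t/τ) = e^(−1.96/1.406) = 0.2481.
Fraction exhaled = 1 − 0.2481 = 0.7519 → 75.19%.

75.2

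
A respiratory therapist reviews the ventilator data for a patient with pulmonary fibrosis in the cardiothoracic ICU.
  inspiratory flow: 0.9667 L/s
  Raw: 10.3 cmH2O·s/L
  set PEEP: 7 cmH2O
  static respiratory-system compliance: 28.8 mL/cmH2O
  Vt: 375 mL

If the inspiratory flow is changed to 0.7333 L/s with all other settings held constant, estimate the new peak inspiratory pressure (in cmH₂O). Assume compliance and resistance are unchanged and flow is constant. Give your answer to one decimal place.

27.6

PIP = Vt/C + R·V̇ + PEEP (constant-flow equation of motion).
Only the resistive term changes: ΔPIP = R × ΔV̇ = 10.3 × (0.7333 − 0.9667) = 10.3 × -0.2334 = -2.404 cmH2O.
Original PIP = 375/28.8 + 10.3×0.9667 + 7 = 29.978 cmH2O; new PIP = 29.978 + (-2.404) = 27.574 cmH2O.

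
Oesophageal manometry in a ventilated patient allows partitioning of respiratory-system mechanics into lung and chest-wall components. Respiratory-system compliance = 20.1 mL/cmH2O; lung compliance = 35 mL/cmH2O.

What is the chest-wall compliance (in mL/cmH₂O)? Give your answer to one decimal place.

47.2

1/Ccw = 1/Crs − 1/CL.
1/Ccw = 1/20.1 − 1/35 = 0.02118.
Ccw = 47.214 mL/cmH2O.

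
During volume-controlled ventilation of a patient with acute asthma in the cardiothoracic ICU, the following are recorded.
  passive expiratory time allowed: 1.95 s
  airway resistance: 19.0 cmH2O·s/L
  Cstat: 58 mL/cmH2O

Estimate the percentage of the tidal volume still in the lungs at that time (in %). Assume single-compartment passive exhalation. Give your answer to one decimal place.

17.0

τ = R × C = 19.0 × 58 mL/cmH2O = 19.0 × 0.058 L/cmH2O = 1.102 s.
Passive exhalation: V(t)/V₀ = e^(−t/τ) = e^(−1.95/1.102) = 0.1704.
Fraction remaining = 0.1704 → 17.04%.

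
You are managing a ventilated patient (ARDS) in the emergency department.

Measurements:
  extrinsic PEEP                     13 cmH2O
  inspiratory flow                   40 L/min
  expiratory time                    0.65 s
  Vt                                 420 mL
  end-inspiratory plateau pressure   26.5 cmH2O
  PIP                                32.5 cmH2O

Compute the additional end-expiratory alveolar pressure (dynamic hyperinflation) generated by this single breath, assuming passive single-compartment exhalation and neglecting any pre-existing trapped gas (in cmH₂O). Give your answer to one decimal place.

Flow: 40 L/min ÷ 60 = 0.6667 L/s.
R = (PIP − Pplat)/V̇ = (32.5 − 26.5) / 0.6667 = 6.0/0.6667 = 9.0 cmH2O·s/L.
C = Vt/(Pplat − PEEP) = 420.0 / (26.5 − 13) = 420.0/13.5 = 31.111 mL/cmH2O.
τ = R × C = 9.0 × 0.03111 L/cmH2O = 0.28 s.
Fraction remaining = e^(−Te/τ) = e^(−0.65/0.28) = 0.09813; trapped volume = 420.0 × 0.09813 = 41.215 mL.
Additional alveolar pressure from trapping ≈ V_trapped / C = 41.215 / 31.111 = 1.325 cmH2O.

1.3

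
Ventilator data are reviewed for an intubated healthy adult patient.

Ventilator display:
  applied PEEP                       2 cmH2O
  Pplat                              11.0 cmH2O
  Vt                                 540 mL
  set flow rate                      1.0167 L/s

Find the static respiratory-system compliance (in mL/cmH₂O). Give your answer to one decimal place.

60.0

Cstat = Vt / (Pplat − PEEP) = 540 / (11.0 − 2) = 540 / 9.0 = 60.0 mL/cmH2O.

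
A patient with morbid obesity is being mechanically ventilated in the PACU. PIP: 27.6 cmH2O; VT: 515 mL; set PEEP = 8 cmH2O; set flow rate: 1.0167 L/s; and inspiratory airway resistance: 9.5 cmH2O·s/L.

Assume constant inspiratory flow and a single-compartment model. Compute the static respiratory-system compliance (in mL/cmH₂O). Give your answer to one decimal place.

Equation of motion (constant flow): PIP = Vt/C + R·V̇ + PEEP.
Vt/C = PIP − R·V̇ − PEEP = 27.6 − 9.5×1.0167 − 8 = 27.6 − 9.659 − 8 = 9.941 cmH2O.
C = Vt / 9.941 = 515 / 9.941 = 51.806 mL/cmH2O.

51.8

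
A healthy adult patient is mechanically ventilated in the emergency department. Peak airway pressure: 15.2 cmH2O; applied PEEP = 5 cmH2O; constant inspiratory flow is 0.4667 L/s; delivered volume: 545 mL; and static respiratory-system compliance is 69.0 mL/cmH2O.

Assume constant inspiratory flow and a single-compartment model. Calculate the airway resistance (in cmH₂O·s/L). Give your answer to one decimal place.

4.9

Equation of motion (constant flow): PIP = Vt/C + R·V̇ + PEEP.
R·V̇ = PIP − Vt/C − PEEP = 15.2 − 545/69.0 − 5 = 15.2 − 7.899 − 5 = 2.301 cmH2O.
R = 2.301 / 0.4667 = 4.93 cmH2O·s/L.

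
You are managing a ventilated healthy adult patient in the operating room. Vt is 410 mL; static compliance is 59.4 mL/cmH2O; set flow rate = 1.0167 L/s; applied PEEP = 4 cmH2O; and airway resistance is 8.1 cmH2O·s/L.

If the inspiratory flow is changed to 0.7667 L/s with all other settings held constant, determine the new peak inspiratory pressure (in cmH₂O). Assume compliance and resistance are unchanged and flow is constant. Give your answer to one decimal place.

PIP = Vt/C + R·V̇ + PEEP (constant-flow equation of motion).
Only the resistive term changes: ΔPIP = R × ΔV̇ = 8.1 × (0.7667 − 1.0167) = 8.1 × -0.25 = -2.025 cmH2O.
Original PIP = 410/59.4 + 8.1×1.0167 + 4 = 19.138 cmH2O; new PIP = 19.138 + (-2.025) = 17.113 cmH2O.

17.1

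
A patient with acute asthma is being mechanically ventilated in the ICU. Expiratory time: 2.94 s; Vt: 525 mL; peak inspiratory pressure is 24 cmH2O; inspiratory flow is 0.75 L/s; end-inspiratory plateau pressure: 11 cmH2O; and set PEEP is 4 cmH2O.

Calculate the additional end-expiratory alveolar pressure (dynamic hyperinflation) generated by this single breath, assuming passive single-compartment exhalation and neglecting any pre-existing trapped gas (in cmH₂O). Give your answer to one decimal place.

0.7

R = (PIP − Pplat)/V̇ = (24 − 11) / 0.75 = 13.0/0.75 = 17.333 cmH2O·s/L.
C = Vt/(Pplat − PEEP) = 525.0 / (11 − 4) = 525.0/7.0 = 75.0 mL/cmH2O.
τ = R × C = 17.333 × 0.075 L/cmH2O = 1.3 s.
Fraction remaining = e^(−Te/τ) = e^(−2.94/1.3) = 0.1042; trapped volume = 525.0 × 0.1042 = 54.705 mL.
Additional alveolar pressure from trapping ≈ V_trapped / C = 54.705 / 75.0 = 0.7294 cmH2O.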